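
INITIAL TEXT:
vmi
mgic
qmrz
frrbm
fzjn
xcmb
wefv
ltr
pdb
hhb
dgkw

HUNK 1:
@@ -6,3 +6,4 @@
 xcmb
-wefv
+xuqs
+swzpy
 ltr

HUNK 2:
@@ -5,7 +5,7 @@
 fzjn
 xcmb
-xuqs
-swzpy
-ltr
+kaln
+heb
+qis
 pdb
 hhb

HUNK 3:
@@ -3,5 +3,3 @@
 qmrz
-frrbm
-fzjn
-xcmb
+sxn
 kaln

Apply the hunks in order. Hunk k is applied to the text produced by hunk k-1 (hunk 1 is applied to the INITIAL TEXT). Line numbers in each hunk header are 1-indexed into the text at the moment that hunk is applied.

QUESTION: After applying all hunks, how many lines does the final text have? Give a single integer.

Hunk 1: at line 6 remove [wefv] add [xuqs,swzpy] -> 12 lines: vmi mgic qmrz frrbm fzjn xcmb xuqs swzpy ltr pdb hhb dgkw
Hunk 2: at line 5 remove [xuqs,swzpy,ltr] add [kaln,heb,qis] -> 12 lines: vmi mgic qmrz frrbm fzjn xcmb kaln heb qis pdb hhb dgkw
Hunk 3: at line 3 remove [frrbm,fzjn,xcmb] add [sxn] -> 10 lines: vmi mgic qmrz sxn kaln heb qis pdb hhb dgkw
Final line count: 10

Answer: 10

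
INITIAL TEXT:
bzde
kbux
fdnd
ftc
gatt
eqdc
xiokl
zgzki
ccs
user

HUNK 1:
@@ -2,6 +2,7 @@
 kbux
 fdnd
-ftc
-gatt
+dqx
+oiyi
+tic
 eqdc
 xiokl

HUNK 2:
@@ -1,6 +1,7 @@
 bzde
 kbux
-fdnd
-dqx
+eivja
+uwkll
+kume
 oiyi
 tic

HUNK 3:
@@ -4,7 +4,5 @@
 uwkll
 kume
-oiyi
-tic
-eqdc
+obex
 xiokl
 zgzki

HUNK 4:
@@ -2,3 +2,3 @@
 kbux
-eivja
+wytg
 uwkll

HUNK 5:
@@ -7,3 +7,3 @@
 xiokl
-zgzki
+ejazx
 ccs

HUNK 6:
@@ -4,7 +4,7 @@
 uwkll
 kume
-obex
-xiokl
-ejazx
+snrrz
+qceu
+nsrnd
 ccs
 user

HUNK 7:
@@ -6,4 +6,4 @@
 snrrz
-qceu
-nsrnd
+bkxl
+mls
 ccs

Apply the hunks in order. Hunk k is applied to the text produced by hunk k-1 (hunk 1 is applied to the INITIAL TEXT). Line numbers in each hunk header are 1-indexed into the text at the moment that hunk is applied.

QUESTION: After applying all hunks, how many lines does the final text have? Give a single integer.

Answer: 10

Derivation:
Hunk 1: at line 2 remove [ftc,gatt] add [dqx,oiyi,tic] -> 11 lines: bzde kbux fdnd dqx oiyi tic eqdc xiokl zgzki ccs user
Hunk 2: at line 1 remove [fdnd,dqx] add [eivja,uwkll,kume] -> 12 lines: bzde kbux eivja uwkll kume oiyi tic eqdc xiokl zgzki ccs user
Hunk 3: at line 4 remove [oiyi,tic,eqdc] add [obex] -> 10 lines: bzde kbux eivja uwkll kume obex xiokl zgzki ccs user
Hunk 4: at line 2 remove [eivja] add [wytg] -> 10 lines: bzde kbux wytg uwkll kume obex xiokl zgzki ccs user
Hunk 5: at line 7 remove [zgzki] add [ejazx] -> 10 lines: bzde kbux wytg uwkll kume obex xiokl ejazx ccs user
Hunk 6: at line 4 remove [obex,xiokl,ejazx] add [snrrz,qceu,nsrnd] -> 10 lines: bzde kbux wytg uwkll kume snrrz qceu nsrnd ccs user
Hunk 7: at line 6 remove [qceu,nsrnd] add [bkxl,mls] -> 10 lines: bzde kbux wytg uwkll kume snrrz bkxl mls ccs user
Final line count: 10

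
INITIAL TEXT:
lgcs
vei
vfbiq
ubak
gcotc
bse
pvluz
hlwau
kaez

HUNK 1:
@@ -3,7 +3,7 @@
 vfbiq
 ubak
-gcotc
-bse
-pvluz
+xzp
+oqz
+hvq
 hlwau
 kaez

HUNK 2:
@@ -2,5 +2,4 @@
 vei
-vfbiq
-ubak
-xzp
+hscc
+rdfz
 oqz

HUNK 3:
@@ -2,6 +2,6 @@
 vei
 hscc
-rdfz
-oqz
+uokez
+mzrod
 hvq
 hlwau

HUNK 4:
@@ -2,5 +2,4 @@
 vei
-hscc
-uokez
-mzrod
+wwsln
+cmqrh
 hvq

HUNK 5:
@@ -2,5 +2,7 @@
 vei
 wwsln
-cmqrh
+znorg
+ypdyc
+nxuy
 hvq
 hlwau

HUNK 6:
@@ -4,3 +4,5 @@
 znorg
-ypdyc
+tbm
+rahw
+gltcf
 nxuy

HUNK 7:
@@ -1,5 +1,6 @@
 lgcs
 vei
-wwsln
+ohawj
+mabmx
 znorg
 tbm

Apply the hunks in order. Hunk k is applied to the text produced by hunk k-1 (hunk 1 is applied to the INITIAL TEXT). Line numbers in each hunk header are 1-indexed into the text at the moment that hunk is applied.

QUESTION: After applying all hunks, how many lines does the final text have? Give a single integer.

Answer: 12

Derivation:
Hunk 1: at line 3 remove [gcotc,bse,pvluz] add [xzp,oqz,hvq] -> 9 lines: lgcs vei vfbiq ubak xzp oqz hvq hlwau kaez
Hunk 2: at line 2 remove [vfbiq,ubak,xzp] add [hscc,rdfz] -> 8 lines: lgcs vei hscc rdfz oqz hvq hlwau kaez
Hunk 3: at line 2 remove [rdfz,oqz] add [uokez,mzrod] -> 8 lines: lgcs vei hscc uokez mzrod hvq hlwau kaez
Hunk 4: at line 2 remove [hscc,uokez,mzrod] add [wwsln,cmqrh] -> 7 lines: lgcs vei wwsln cmqrh hvq hlwau kaez
Hunk 5: at line 2 remove [cmqrh] add [znorg,ypdyc,nxuy] -> 9 lines: lgcs vei wwsln znorg ypdyc nxuy hvq hlwau kaez
Hunk 6: at line 4 remove [ypdyc] add [tbm,rahw,gltcf] -> 11 lines: lgcs vei wwsln znorg tbm rahw gltcf nxuy hvq hlwau kaez
Hunk 7: at line 1 remove [wwsln] add [ohawj,mabmx] -> 12 lines: lgcs vei ohawj mabmx znorg tbm rahw gltcf nxuy hvq hlwau kaez
Final line count: 12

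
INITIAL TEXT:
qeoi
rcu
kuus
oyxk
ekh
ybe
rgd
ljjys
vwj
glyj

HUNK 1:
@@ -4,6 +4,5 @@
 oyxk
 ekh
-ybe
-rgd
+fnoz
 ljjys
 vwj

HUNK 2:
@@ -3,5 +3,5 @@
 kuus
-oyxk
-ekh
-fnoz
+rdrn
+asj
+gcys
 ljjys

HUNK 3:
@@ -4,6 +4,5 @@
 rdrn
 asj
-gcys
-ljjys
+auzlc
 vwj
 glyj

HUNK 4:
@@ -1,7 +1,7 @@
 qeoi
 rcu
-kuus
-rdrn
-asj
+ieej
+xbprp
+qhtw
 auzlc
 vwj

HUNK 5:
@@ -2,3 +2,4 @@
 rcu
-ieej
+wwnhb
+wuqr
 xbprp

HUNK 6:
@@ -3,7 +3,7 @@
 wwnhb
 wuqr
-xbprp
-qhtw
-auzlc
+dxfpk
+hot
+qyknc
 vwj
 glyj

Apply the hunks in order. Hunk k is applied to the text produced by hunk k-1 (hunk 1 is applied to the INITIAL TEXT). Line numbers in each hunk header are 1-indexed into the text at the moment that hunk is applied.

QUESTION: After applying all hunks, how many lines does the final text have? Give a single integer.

Hunk 1: at line 4 remove [ybe,rgd] add [fnoz] -> 9 lines: qeoi rcu kuus oyxk ekh fnoz ljjys vwj glyj
Hunk 2: at line 3 remove [oyxk,ekh,fnoz] add [rdrn,asj,gcys] -> 9 lines: qeoi rcu kuus rdrn asj gcys ljjys vwj glyj
Hunk 3: at line 4 remove [gcys,ljjys] add [auzlc] -> 8 lines: qeoi rcu kuus rdrn asj auzlc vwj glyj
Hunk 4: at line 1 remove [kuus,rdrn,asj] add [ieej,xbprp,qhtw] -> 8 lines: qeoi rcu ieej xbprp qhtw auzlc vwj glyj
Hunk 5: at line 2 remove [ieej] add [wwnhb,wuqr] -> 9 lines: qeoi rcu wwnhb wuqr xbprp qhtw auzlc vwj glyj
Hunk 6: at line 3 remove [xbprp,qhtw,auzlc] add [dxfpk,hot,qyknc] -> 9 lines: qeoi rcu wwnhb wuqr dxfpk hot qyknc vwj glyj
Final line count: 9

Answer: 9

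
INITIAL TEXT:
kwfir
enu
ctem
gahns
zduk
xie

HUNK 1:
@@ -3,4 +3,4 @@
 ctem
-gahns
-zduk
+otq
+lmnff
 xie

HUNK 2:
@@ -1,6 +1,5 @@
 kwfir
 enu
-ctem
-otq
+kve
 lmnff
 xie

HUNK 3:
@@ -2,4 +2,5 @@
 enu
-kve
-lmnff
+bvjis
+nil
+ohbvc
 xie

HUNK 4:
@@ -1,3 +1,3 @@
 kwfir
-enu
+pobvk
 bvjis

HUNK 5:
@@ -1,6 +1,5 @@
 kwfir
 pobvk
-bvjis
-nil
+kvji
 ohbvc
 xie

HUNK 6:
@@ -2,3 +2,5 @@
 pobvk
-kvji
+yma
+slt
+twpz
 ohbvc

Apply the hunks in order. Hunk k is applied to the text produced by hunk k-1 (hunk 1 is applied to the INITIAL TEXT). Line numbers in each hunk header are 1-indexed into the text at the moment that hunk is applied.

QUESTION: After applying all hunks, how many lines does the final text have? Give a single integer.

Hunk 1: at line 3 remove [gahns,zduk] add [otq,lmnff] -> 6 lines: kwfir enu ctem otq lmnff xie
Hunk 2: at line 1 remove [ctem,otq] add [kve] -> 5 lines: kwfir enu kve lmnff xie
Hunk 3: at line 2 remove [kve,lmnff] add [bvjis,nil,ohbvc] -> 6 lines: kwfir enu bvjis nil ohbvc xie
Hunk 4: at line 1 remove [enu] add [pobvk] -> 6 lines: kwfir pobvk bvjis nil ohbvc xie
Hunk 5: at line 1 remove [bvjis,nil] add [kvji] -> 5 lines: kwfir pobvk kvji ohbvc xie
Hunk 6: at line 2 remove [kvji] add [yma,slt,twpz] -> 7 lines: kwfir pobvk yma slt twpz ohbvc xie
Final line count: 7

Answer: 7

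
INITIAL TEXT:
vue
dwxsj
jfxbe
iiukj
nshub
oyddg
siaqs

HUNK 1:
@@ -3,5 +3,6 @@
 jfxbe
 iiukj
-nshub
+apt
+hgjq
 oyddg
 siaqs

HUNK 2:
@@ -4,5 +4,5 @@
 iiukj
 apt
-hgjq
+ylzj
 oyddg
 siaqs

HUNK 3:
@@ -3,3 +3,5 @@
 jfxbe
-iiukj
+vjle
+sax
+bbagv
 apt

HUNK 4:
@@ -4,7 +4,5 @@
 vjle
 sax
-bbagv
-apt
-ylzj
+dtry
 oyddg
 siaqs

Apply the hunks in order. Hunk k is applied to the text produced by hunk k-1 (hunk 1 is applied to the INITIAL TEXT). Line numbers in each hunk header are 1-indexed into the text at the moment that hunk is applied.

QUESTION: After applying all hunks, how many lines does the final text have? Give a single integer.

Hunk 1: at line 3 remove [nshub] add [apt,hgjq] -> 8 lines: vue dwxsj jfxbe iiukj apt hgjq oyddg siaqs
Hunk 2: at line 4 remove [hgjq] add [ylzj] -> 8 lines: vue dwxsj jfxbe iiukj apt ylzj oyddg siaqs
Hunk 3: at line 3 remove [iiukj] add [vjle,sax,bbagv] -> 10 lines: vue dwxsj jfxbe vjle sax bbagv apt ylzj oyddg siaqs
Hunk 4: at line 4 remove [bbagv,apt,ylzj] add [dtry] -> 8 lines: vue dwxsj jfxbe vjle sax dtry oyddg siaqs
Final line count: 8

Answer: 8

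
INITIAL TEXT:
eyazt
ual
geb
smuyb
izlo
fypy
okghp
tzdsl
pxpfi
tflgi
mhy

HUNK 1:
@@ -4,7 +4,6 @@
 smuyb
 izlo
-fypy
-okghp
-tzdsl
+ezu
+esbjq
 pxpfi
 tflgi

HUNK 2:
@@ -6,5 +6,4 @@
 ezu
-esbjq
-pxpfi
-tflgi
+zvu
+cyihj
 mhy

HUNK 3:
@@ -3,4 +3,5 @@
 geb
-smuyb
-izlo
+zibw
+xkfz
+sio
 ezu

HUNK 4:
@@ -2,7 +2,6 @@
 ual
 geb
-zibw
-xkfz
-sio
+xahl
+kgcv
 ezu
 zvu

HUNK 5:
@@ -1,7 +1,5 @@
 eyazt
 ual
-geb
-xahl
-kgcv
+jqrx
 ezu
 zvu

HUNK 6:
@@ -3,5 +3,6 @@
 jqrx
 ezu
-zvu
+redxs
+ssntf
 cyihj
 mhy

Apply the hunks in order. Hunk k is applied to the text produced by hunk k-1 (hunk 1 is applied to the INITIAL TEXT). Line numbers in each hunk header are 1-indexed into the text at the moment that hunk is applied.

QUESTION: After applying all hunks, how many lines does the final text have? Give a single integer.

Answer: 8

Derivation:
Hunk 1: at line 4 remove [fypy,okghp,tzdsl] add [ezu,esbjq] -> 10 lines: eyazt ual geb smuyb izlo ezu esbjq pxpfi tflgi mhy
Hunk 2: at line 6 remove [esbjq,pxpfi,tflgi] add [zvu,cyihj] -> 9 lines: eyazt ual geb smuyb izlo ezu zvu cyihj mhy
Hunk 3: at line 3 remove [smuyb,izlo] add [zibw,xkfz,sio] -> 10 lines: eyazt ual geb zibw xkfz sio ezu zvu cyihj mhy
Hunk 4: at line 2 remove [zibw,xkfz,sio] add [xahl,kgcv] -> 9 lines: eyazt ual geb xahl kgcv ezu zvu cyihj mhy
Hunk 5: at line 1 remove [geb,xahl,kgcv] add [jqrx] -> 7 lines: eyazt ual jqrx ezu zvu cyihj mhy
Hunk 6: at line 3 remove [zvu] add [redxs,ssntf] -> 8 lines: eyazt ual jqrx ezu redxs ssntf cyihj mhy
Final line count: 8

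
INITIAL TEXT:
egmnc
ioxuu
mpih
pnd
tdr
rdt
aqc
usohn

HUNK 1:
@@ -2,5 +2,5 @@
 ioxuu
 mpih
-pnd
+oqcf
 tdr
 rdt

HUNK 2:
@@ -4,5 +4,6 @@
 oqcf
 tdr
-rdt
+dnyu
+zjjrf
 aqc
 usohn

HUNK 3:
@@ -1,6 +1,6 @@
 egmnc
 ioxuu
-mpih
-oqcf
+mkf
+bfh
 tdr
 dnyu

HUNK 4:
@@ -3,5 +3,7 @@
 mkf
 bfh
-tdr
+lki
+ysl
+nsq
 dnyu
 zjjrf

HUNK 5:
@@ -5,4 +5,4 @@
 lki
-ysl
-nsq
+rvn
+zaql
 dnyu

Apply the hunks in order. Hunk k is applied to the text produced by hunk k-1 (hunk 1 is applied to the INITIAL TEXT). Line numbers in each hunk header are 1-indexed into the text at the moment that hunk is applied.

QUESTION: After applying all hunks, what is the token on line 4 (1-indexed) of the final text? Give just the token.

Hunk 1: at line 2 remove [pnd] add [oqcf] -> 8 lines: egmnc ioxuu mpih oqcf tdr rdt aqc usohn
Hunk 2: at line 4 remove [rdt] add [dnyu,zjjrf] -> 9 lines: egmnc ioxuu mpih oqcf tdr dnyu zjjrf aqc usohn
Hunk 3: at line 1 remove [mpih,oqcf] add [mkf,bfh] -> 9 lines: egmnc ioxuu mkf bfh tdr dnyu zjjrf aqc usohn
Hunk 4: at line 3 remove [tdr] add [lki,ysl,nsq] -> 11 lines: egmnc ioxuu mkf bfh lki ysl nsq dnyu zjjrf aqc usohn
Hunk 5: at line 5 remove [ysl,nsq] add [rvn,zaql] -> 11 lines: egmnc ioxuu mkf bfh lki rvn zaql dnyu zjjrf aqc usohn
Final line 4: bfh

Answer: bfh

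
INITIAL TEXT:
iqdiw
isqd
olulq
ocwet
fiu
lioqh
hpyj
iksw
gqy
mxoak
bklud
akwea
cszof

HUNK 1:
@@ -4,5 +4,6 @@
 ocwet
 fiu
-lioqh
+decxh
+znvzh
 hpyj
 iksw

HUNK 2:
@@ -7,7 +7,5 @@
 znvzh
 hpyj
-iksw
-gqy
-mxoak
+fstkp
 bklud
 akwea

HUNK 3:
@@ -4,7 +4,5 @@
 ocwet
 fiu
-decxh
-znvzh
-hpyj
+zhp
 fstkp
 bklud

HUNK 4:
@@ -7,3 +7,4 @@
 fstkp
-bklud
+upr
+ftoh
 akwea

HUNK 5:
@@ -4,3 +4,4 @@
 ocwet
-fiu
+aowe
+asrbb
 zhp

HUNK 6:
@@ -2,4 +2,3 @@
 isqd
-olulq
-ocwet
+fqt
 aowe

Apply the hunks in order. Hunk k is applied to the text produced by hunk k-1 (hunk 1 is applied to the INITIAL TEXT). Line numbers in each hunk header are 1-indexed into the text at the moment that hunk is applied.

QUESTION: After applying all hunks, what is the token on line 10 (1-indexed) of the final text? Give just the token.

Answer: akwea

Derivation:
Hunk 1: at line 4 remove [lioqh] add [decxh,znvzh] -> 14 lines: iqdiw isqd olulq ocwet fiu decxh znvzh hpyj iksw gqy mxoak bklud akwea cszof
Hunk 2: at line 7 remove [iksw,gqy,mxoak] add [fstkp] -> 12 lines: iqdiw isqd olulq ocwet fiu decxh znvzh hpyj fstkp bklud akwea cszof
Hunk 3: at line 4 remove [decxh,znvzh,hpyj] add [zhp] -> 10 lines: iqdiw isqd olulq ocwet fiu zhp fstkp bklud akwea cszof
Hunk 4: at line 7 remove [bklud] add [upr,ftoh] -> 11 lines: iqdiw isqd olulq ocwet fiu zhp fstkp upr ftoh akwea cszof
Hunk 5: at line 4 remove [fiu] add [aowe,asrbb] -> 12 lines: iqdiw isqd olulq ocwet aowe asrbb zhp fstkp upr ftoh akwea cszof
Hunk 6: at line 2 remove [olulq,ocwet] add [fqt] -> 11 lines: iqdiw isqd fqt aowe asrbb zhp fstkp upr ftoh akwea cszof
Final line 10: akwea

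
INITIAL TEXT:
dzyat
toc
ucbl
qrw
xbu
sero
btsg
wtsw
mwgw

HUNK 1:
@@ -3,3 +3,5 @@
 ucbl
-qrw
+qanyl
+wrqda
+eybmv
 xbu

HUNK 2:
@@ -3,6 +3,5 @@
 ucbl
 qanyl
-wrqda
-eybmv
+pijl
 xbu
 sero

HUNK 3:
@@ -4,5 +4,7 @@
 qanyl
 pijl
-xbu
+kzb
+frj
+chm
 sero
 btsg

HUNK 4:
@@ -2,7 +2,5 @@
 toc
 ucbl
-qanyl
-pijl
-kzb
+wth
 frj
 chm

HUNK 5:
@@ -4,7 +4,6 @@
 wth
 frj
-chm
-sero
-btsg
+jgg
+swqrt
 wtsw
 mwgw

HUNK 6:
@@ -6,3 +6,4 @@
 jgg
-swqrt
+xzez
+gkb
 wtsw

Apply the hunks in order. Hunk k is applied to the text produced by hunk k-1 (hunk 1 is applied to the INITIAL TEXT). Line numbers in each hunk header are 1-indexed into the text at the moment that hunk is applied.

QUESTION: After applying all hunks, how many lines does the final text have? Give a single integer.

Hunk 1: at line 3 remove [qrw] add [qanyl,wrqda,eybmv] -> 11 lines: dzyat toc ucbl qanyl wrqda eybmv xbu sero btsg wtsw mwgw
Hunk 2: at line 3 remove [wrqda,eybmv] add [pijl] -> 10 lines: dzyat toc ucbl qanyl pijl xbu sero btsg wtsw mwgw
Hunk 3: at line 4 remove [xbu] add [kzb,frj,chm] -> 12 lines: dzyat toc ucbl qanyl pijl kzb frj chm sero btsg wtsw mwgw
Hunk 4: at line 2 remove [qanyl,pijl,kzb] add [wth] -> 10 lines: dzyat toc ucbl wth frj chm sero btsg wtsw mwgw
Hunk 5: at line 4 remove [chm,sero,btsg] add [jgg,swqrt] -> 9 lines: dzyat toc ucbl wth frj jgg swqrt wtsw mwgw
Hunk 6: at line 6 remove [swqrt] add [xzez,gkb] -> 10 lines: dzyat toc ucbl wth frj jgg xzez gkb wtsw mwgw
Final line count: 10

Answer: 10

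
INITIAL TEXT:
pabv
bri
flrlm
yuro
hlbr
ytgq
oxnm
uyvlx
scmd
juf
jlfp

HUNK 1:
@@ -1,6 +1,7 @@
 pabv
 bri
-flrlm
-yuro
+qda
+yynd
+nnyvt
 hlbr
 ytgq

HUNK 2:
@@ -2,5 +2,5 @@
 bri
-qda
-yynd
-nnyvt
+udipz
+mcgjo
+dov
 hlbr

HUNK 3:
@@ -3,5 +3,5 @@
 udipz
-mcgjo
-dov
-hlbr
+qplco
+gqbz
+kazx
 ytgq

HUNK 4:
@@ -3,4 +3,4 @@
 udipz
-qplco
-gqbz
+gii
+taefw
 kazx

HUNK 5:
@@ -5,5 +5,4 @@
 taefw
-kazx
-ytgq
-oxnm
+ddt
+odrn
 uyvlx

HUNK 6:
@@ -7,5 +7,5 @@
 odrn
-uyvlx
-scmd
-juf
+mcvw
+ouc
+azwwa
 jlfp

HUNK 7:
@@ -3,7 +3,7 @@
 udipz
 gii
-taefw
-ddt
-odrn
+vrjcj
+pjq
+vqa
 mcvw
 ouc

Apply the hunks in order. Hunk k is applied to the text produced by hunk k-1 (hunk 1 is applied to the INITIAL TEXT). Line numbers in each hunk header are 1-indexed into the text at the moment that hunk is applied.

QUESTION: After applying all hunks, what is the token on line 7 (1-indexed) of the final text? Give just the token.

Hunk 1: at line 1 remove [flrlm,yuro] add [qda,yynd,nnyvt] -> 12 lines: pabv bri qda yynd nnyvt hlbr ytgq oxnm uyvlx scmd juf jlfp
Hunk 2: at line 2 remove [qda,yynd,nnyvt] add [udipz,mcgjo,dov] -> 12 lines: pabv bri udipz mcgjo dov hlbr ytgq oxnm uyvlx scmd juf jlfp
Hunk 3: at line 3 remove [mcgjo,dov,hlbr] add [qplco,gqbz,kazx] -> 12 lines: pabv bri udipz qplco gqbz kazx ytgq oxnm uyvlx scmd juf jlfp
Hunk 4: at line 3 remove [qplco,gqbz] add [gii,taefw] -> 12 lines: pabv bri udipz gii taefw kazx ytgq oxnm uyvlx scmd juf jlfp
Hunk 5: at line 5 remove [kazx,ytgq,oxnm] add [ddt,odrn] -> 11 lines: pabv bri udipz gii taefw ddt odrn uyvlx scmd juf jlfp
Hunk 6: at line 7 remove [uyvlx,scmd,juf] add [mcvw,ouc,azwwa] -> 11 lines: pabv bri udipz gii taefw ddt odrn mcvw ouc azwwa jlfp
Hunk 7: at line 3 remove [taefw,ddt,odrn] add [vrjcj,pjq,vqa] -> 11 lines: pabv bri udipz gii vrjcj pjq vqa mcvw ouc azwwa jlfp
Final line 7: vqa

Answer: vqa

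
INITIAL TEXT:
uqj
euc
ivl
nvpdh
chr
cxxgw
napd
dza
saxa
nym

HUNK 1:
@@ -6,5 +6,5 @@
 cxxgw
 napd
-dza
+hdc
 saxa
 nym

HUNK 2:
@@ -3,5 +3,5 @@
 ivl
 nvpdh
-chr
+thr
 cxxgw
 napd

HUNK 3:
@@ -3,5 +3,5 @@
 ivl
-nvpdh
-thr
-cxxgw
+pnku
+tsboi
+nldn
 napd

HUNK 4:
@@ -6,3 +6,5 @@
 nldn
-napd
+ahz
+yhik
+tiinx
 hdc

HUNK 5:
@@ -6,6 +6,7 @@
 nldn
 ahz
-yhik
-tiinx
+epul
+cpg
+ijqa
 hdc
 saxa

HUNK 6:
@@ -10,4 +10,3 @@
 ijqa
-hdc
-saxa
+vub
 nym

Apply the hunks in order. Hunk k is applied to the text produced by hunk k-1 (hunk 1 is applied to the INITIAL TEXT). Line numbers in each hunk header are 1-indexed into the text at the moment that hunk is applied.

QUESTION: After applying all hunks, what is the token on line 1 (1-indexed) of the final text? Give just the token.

Hunk 1: at line 6 remove [dza] add [hdc] -> 10 lines: uqj euc ivl nvpdh chr cxxgw napd hdc saxa nym
Hunk 2: at line 3 remove [chr] add [thr] -> 10 lines: uqj euc ivl nvpdh thr cxxgw napd hdc saxa nym
Hunk 3: at line 3 remove [nvpdh,thr,cxxgw] add [pnku,tsboi,nldn] -> 10 lines: uqj euc ivl pnku tsboi nldn napd hdc saxa nym
Hunk 4: at line 6 remove [napd] add [ahz,yhik,tiinx] -> 12 lines: uqj euc ivl pnku tsboi nldn ahz yhik tiinx hdc saxa nym
Hunk 5: at line 6 remove [yhik,tiinx] add [epul,cpg,ijqa] -> 13 lines: uqj euc ivl pnku tsboi nldn ahz epul cpg ijqa hdc saxa nym
Hunk 6: at line 10 remove [hdc,saxa] add [vub] -> 12 lines: uqj euc ivl pnku tsboi nldn ahz epul cpg ijqa vub nym
Final line 1: uqj

Answer: uqj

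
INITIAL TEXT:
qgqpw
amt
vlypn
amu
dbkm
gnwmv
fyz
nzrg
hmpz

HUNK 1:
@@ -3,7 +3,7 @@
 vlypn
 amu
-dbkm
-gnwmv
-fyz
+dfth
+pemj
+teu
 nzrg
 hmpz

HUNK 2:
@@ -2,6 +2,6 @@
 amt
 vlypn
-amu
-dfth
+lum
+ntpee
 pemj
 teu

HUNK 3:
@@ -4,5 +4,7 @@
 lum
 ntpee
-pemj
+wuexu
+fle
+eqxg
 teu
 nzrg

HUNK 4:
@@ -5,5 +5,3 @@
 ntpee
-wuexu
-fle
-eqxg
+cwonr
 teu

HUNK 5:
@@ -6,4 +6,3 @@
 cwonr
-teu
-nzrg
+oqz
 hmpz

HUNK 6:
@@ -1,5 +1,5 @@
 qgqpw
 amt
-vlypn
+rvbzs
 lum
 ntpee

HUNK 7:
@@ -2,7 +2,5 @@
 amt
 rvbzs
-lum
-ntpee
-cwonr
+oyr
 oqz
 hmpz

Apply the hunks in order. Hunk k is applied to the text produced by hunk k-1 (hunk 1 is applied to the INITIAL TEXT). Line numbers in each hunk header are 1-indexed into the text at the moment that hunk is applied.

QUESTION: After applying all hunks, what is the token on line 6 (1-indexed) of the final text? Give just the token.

Hunk 1: at line 3 remove [dbkm,gnwmv,fyz] add [dfth,pemj,teu] -> 9 lines: qgqpw amt vlypn amu dfth pemj teu nzrg hmpz
Hunk 2: at line 2 remove [amu,dfth] add [lum,ntpee] -> 9 lines: qgqpw amt vlypn lum ntpee pemj teu nzrg hmpz
Hunk 3: at line 4 remove [pemj] add [wuexu,fle,eqxg] -> 11 lines: qgqpw amt vlypn lum ntpee wuexu fle eqxg teu nzrg hmpz
Hunk 4: at line 5 remove [wuexu,fle,eqxg] add [cwonr] -> 9 lines: qgqpw amt vlypn lum ntpee cwonr teu nzrg hmpz
Hunk 5: at line 6 remove [teu,nzrg] add [oqz] -> 8 lines: qgqpw amt vlypn lum ntpee cwonr oqz hmpz
Hunk 6: at line 1 remove [vlypn] add [rvbzs] -> 8 lines: qgqpw amt rvbzs lum ntpee cwonr oqz hmpz
Hunk 7: at line 2 remove [lum,ntpee,cwonr] add [oyr] -> 6 lines: qgqpw amt rvbzs oyr oqz hmpz
Final line 6: hmpz

Answer: hmpz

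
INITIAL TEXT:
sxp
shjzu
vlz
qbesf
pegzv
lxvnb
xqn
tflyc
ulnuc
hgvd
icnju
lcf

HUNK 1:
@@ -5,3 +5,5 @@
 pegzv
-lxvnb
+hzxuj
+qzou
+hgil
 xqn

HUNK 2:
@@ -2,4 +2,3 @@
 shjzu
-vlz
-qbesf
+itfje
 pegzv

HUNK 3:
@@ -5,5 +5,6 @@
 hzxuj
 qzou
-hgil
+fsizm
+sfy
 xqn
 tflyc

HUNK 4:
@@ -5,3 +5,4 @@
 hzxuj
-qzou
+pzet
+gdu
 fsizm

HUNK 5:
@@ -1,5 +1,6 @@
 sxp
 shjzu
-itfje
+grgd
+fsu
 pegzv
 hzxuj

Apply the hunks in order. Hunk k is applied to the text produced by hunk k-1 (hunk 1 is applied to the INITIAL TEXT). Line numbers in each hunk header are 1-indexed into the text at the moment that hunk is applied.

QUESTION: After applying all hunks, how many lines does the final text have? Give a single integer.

Hunk 1: at line 5 remove [lxvnb] add [hzxuj,qzou,hgil] -> 14 lines: sxp shjzu vlz qbesf pegzv hzxuj qzou hgil xqn tflyc ulnuc hgvd icnju lcf
Hunk 2: at line 2 remove [vlz,qbesf] add [itfje] -> 13 lines: sxp shjzu itfje pegzv hzxuj qzou hgil xqn tflyc ulnuc hgvd icnju lcf
Hunk 3: at line 5 remove [hgil] add [fsizm,sfy] -> 14 lines: sxp shjzu itfje pegzv hzxuj qzou fsizm sfy xqn tflyc ulnuc hgvd icnju lcf
Hunk 4: at line 5 remove [qzou] add [pzet,gdu] -> 15 lines: sxp shjzu itfje pegzv hzxuj pzet gdu fsizm sfy xqn tflyc ulnuc hgvd icnju lcf
Hunk 5: at line 1 remove [itfje] add [grgd,fsu] -> 16 lines: sxp shjzu grgd fsu pegzv hzxuj pzet gdu fsizm sfy xqn tflyc ulnuc hgvd icnju lcf
Final line count: 16

Answer: 16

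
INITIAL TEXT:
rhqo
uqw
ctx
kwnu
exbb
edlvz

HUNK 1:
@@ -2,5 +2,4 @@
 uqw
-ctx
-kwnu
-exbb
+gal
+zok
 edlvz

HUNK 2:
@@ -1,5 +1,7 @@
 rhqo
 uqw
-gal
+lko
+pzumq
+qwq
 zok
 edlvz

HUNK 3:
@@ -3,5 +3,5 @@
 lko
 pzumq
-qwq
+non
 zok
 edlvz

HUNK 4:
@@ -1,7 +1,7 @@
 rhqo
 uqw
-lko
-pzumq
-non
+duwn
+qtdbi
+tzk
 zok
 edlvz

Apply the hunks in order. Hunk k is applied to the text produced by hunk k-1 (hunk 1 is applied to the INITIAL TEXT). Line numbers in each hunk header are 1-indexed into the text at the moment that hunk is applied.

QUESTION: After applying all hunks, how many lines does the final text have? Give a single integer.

Hunk 1: at line 2 remove [ctx,kwnu,exbb] add [gal,zok] -> 5 lines: rhqo uqw gal zok edlvz
Hunk 2: at line 1 remove [gal] add [lko,pzumq,qwq] -> 7 lines: rhqo uqw lko pzumq qwq zok edlvz
Hunk 3: at line 3 remove [qwq] add [non] -> 7 lines: rhqo uqw lko pzumq non zok edlvz
Hunk 4: at line 1 remove [lko,pzumq,non] add [duwn,qtdbi,tzk] -> 7 lines: rhqo uqw duwn qtdbi tzk zok edlvz
Final line count: 7

Answer: 7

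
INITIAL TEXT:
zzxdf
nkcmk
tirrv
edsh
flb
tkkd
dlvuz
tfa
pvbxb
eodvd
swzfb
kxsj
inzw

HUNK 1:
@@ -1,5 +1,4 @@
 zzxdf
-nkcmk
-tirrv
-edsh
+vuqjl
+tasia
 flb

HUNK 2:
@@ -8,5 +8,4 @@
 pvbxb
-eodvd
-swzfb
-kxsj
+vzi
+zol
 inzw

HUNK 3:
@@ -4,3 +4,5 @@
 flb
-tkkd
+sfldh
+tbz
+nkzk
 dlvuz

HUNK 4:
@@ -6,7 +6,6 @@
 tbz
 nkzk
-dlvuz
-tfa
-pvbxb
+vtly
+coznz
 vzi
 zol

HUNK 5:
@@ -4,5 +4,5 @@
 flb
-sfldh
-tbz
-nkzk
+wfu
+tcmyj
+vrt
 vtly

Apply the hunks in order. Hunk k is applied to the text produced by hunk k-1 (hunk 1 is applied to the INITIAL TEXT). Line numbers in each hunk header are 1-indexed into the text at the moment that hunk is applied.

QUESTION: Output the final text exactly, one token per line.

Hunk 1: at line 1 remove [nkcmk,tirrv,edsh] add [vuqjl,tasia] -> 12 lines: zzxdf vuqjl tasia flb tkkd dlvuz tfa pvbxb eodvd swzfb kxsj inzw
Hunk 2: at line 8 remove [eodvd,swzfb,kxsj] add [vzi,zol] -> 11 lines: zzxdf vuqjl tasia flb tkkd dlvuz tfa pvbxb vzi zol inzw
Hunk 3: at line 4 remove [tkkd] add [sfldh,tbz,nkzk] -> 13 lines: zzxdf vuqjl tasia flb sfldh tbz nkzk dlvuz tfa pvbxb vzi zol inzw
Hunk 4: at line 6 remove [dlvuz,tfa,pvbxb] add [vtly,coznz] -> 12 lines: zzxdf vuqjl tasia flb sfldh tbz nkzk vtly coznz vzi zol inzw
Hunk 5: at line 4 remove [sfldh,tbz,nkzk] add [wfu,tcmyj,vrt] -> 12 lines: zzxdf vuqjl tasia flb wfu tcmyj vrt vtly coznz vzi zol inzw

Answer: zzxdf
vuqjl
tasia
flb
wfu
tcmyj
vrt
vtly
coznz
vzi
zol
inzw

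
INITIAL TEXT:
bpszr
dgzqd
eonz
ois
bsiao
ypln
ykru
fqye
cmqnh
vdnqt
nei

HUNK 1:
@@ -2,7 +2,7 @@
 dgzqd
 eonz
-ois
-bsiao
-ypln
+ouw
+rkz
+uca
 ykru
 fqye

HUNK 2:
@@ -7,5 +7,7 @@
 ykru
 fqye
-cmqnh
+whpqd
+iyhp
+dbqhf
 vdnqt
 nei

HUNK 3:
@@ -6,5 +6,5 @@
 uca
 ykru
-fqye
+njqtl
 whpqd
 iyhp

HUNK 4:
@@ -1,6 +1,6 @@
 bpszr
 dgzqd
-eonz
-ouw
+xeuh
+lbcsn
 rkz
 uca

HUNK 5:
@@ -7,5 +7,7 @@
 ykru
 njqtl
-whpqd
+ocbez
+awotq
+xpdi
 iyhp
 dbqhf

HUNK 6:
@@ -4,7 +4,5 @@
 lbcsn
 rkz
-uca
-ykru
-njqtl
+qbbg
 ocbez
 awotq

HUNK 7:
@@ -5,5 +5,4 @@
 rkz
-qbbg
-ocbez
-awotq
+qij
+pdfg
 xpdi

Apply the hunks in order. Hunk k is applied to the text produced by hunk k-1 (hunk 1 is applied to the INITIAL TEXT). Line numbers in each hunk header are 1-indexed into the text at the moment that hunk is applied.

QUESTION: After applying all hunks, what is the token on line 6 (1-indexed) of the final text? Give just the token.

Answer: qij

Derivation:
Hunk 1: at line 2 remove [ois,bsiao,ypln] add [ouw,rkz,uca] -> 11 lines: bpszr dgzqd eonz ouw rkz uca ykru fqye cmqnh vdnqt nei
Hunk 2: at line 7 remove [cmqnh] add [whpqd,iyhp,dbqhf] -> 13 lines: bpszr dgzqd eonz ouw rkz uca ykru fqye whpqd iyhp dbqhf vdnqt nei
Hunk 3: at line 6 remove [fqye] add [njqtl] -> 13 lines: bpszr dgzqd eonz ouw rkz uca ykru njqtl whpqd iyhp dbqhf vdnqt nei
Hunk 4: at line 1 remove [eonz,ouw] add [xeuh,lbcsn] -> 13 lines: bpszr dgzqd xeuh lbcsn rkz uca ykru njqtl whpqd iyhp dbqhf vdnqt nei
Hunk 5: at line 7 remove [whpqd] add [ocbez,awotq,xpdi] -> 15 lines: bpszr dgzqd xeuh lbcsn rkz uca ykru njqtl ocbez awotq xpdi iyhp dbqhf vdnqt nei
Hunk 6: at line 4 remove [uca,ykru,njqtl] add [qbbg] -> 13 lines: bpszr dgzqd xeuh lbcsn rkz qbbg ocbez awotq xpdi iyhp dbqhf vdnqt nei
Hunk 7: at line 5 remove [qbbg,ocbez,awotq] add [qij,pdfg] -> 12 lines: bpszr dgzqd xeuh lbcsn rkz qij pdfg xpdi iyhp dbqhf vdnqt nei
Final line 6: qij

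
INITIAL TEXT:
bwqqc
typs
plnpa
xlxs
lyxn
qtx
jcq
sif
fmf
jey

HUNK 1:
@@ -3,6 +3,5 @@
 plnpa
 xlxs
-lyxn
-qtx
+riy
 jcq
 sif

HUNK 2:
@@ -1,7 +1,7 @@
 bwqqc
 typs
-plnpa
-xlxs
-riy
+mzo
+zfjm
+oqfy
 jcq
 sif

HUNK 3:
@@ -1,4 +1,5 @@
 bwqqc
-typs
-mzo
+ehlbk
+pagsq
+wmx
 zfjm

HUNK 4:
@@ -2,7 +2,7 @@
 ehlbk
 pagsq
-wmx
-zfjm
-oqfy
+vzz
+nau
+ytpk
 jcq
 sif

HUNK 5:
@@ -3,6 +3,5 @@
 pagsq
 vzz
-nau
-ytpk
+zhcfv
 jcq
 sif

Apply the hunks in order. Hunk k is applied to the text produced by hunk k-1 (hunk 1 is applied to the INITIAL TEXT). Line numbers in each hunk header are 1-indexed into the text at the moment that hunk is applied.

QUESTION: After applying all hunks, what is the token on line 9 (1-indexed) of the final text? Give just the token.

Answer: jey

Derivation:
Hunk 1: at line 3 remove [lyxn,qtx] add [riy] -> 9 lines: bwqqc typs plnpa xlxs riy jcq sif fmf jey
Hunk 2: at line 1 remove [plnpa,xlxs,riy] add [mzo,zfjm,oqfy] -> 9 lines: bwqqc typs mzo zfjm oqfy jcq sif fmf jey
Hunk 3: at line 1 remove [typs,mzo] add [ehlbk,pagsq,wmx] -> 10 lines: bwqqc ehlbk pagsq wmx zfjm oqfy jcq sif fmf jey
Hunk 4: at line 2 remove [wmx,zfjm,oqfy] add [vzz,nau,ytpk] -> 10 lines: bwqqc ehlbk pagsq vzz nau ytpk jcq sif fmf jey
Hunk 5: at line 3 remove [nau,ytpk] add [zhcfv] -> 9 lines: bwqqc ehlbk pagsq vzz zhcfv jcq sif fmf jey
Final line 9: jey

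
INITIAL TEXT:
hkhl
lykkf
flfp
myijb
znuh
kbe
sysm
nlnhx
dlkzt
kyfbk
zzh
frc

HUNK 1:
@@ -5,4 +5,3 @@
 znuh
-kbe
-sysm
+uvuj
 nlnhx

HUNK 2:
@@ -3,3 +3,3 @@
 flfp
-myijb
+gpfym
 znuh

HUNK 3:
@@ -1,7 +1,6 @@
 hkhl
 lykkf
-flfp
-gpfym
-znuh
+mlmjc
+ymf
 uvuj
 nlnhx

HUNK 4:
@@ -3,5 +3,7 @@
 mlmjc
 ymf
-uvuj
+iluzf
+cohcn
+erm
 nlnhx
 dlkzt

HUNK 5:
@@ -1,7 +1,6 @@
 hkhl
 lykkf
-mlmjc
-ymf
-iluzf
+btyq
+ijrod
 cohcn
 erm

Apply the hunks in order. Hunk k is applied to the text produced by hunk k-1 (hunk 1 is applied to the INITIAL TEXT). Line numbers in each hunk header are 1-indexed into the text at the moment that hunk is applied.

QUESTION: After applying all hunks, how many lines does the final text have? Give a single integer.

Hunk 1: at line 5 remove [kbe,sysm] add [uvuj] -> 11 lines: hkhl lykkf flfp myijb znuh uvuj nlnhx dlkzt kyfbk zzh frc
Hunk 2: at line 3 remove [myijb] add [gpfym] -> 11 lines: hkhl lykkf flfp gpfym znuh uvuj nlnhx dlkzt kyfbk zzh frc
Hunk 3: at line 1 remove [flfp,gpfym,znuh] add [mlmjc,ymf] -> 10 lines: hkhl lykkf mlmjc ymf uvuj nlnhx dlkzt kyfbk zzh frc
Hunk 4: at line 3 remove [uvuj] add [iluzf,cohcn,erm] -> 12 lines: hkhl lykkf mlmjc ymf iluzf cohcn erm nlnhx dlkzt kyfbk zzh frc
Hunk 5: at line 1 remove [mlmjc,ymf,iluzf] add [btyq,ijrod] -> 11 lines: hkhl lykkf btyq ijrod cohcn erm nlnhx dlkzt kyfbk zzh frc
Final line count: 11

Answer: 11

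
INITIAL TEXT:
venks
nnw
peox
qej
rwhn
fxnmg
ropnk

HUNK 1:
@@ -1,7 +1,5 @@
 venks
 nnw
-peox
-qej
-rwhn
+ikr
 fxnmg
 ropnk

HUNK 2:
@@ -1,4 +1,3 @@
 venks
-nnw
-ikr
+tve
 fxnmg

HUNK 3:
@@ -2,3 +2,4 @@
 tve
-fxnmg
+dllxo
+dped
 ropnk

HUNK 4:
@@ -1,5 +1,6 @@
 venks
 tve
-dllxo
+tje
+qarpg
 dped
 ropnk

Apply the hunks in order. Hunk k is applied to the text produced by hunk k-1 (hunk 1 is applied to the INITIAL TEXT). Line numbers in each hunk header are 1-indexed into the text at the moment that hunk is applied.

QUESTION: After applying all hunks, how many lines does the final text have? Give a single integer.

Answer: 6

Derivation:
Hunk 1: at line 1 remove [peox,qej,rwhn] add [ikr] -> 5 lines: venks nnw ikr fxnmg ropnk
Hunk 2: at line 1 remove [nnw,ikr] add [tve] -> 4 lines: venks tve fxnmg ropnk
Hunk 3: at line 2 remove [fxnmg] add [dllxo,dped] -> 5 lines: venks tve dllxo dped ropnk
Hunk 4: at line 1 remove [dllxo] add [tje,qarpg] -> 6 lines: venks tve tje qarpg dped ropnk
Final line count: 6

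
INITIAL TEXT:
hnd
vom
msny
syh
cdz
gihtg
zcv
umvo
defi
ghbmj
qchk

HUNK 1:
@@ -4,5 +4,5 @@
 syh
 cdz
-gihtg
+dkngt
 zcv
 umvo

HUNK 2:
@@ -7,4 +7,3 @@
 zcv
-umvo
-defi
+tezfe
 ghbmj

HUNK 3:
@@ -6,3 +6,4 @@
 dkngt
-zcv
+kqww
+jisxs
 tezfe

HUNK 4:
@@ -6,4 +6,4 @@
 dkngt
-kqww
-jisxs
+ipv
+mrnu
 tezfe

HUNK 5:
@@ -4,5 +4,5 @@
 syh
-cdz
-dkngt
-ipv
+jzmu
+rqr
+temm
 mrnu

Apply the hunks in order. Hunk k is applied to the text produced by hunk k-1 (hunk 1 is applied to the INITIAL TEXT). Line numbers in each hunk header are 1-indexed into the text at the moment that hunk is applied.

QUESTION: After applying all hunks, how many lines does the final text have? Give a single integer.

Hunk 1: at line 4 remove [gihtg] add [dkngt] -> 11 lines: hnd vom msny syh cdz dkngt zcv umvo defi ghbmj qchk
Hunk 2: at line 7 remove [umvo,defi] add [tezfe] -> 10 lines: hnd vom msny syh cdz dkngt zcv tezfe ghbmj qchk
Hunk 3: at line 6 remove [zcv] add [kqww,jisxs] -> 11 lines: hnd vom msny syh cdz dkngt kqww jisxs tezfe ghbmj qchk
Hunk 4: at line 6 remove [kqww,jisxs] add [ipv,mrnu] -> 11 lines: hnd vom msny syh cdz dkngt ipv mrnu tezfe ghbmj qchk
Hunk 5: at line 4 remove [cdz,dkngt,ipv] add [jzmu,rqr,temm] -> 11 lines: hnd vom msny syh jzmu rqr temm mrnu tezfe ghbmj qchk
Final line count: 11

Answer: 11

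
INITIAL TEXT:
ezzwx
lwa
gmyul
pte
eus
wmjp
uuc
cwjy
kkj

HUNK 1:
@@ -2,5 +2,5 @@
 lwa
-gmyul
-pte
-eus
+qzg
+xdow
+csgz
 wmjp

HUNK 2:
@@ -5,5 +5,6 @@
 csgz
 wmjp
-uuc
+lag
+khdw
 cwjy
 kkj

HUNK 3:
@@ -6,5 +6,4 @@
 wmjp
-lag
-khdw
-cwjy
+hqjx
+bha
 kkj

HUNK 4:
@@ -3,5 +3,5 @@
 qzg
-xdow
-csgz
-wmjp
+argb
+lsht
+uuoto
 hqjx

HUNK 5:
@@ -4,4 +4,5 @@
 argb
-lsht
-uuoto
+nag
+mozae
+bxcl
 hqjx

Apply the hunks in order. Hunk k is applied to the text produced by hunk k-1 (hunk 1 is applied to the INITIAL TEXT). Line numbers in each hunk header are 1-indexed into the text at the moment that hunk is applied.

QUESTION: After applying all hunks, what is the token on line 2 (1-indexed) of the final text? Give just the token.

Answer: lwa

Derivation:
Hunk 1: at line 2 remove [gmyul,pte,eus] add [qzg,xdow,csgz] -> 9 lines: ezzwx lwa qzg xdow csgz wmjp uuc cwjy kkj
Hunk 2: at line 5 remove [uuc] add [lag,khdw] -> 10 lines: ezzwx lwa qzg xdow csgz wmjp lag khdw cwjy kkj
Hunk 3: at line 6 remove [lag,khdw,cwjy] add [hqjx,bha] -> 9 lines: ezzwx lwa qzg xdow csgz wmjp hqjx bha kkj
Hunk 4: at line 3 remove [xdow,csgz,wmjp] add [argb,lsht,uuoto] -> 9 lines: ezzwx lwa qzg argb lsht uuoto hqjx bha kkj
Hunk 5: at line 4 remove [lsht,uuoto] add [nag,mozae,bxcl] -> 10 lines: ezzwx lwa qzg argb nag mozae bxcl hqjx bha kkj
Final line 2: lwa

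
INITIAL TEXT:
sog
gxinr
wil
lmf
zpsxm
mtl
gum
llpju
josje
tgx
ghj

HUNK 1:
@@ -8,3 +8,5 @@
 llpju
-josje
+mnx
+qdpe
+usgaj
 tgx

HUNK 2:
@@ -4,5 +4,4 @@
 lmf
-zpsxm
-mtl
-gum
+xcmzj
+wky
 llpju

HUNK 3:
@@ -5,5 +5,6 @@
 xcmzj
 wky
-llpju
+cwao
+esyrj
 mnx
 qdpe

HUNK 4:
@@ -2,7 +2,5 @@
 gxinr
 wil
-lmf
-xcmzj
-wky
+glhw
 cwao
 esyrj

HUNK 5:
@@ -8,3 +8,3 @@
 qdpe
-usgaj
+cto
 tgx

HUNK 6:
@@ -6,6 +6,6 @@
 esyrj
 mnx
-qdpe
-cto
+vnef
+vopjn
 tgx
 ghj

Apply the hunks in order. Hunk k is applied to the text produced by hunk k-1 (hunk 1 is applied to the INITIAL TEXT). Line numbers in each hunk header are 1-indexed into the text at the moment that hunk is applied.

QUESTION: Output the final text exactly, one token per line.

Answer: sog
gxinr
wil
glhw
cwao
esyrj
mnx
vnef
vopjn
tgx
ghj

Derivation:
Hunk 1: at line 8 remove [josje] add [mnx,qdpe,usgaj] -> 13 lines: sog gxinr wil lmf zpsxm mtl gum llpju mnx qdpe usgaj tgx ghj
Hunk 2: at line 4 remove [zpsxm,mtl,gum] add [xcmzj,wky] -> 12 lines: sog gxinr wil lmf xcmzj wky llpju mnx qdpe usgaj tgx ghj
Hunk 3: at line 5 remove [llpju] add [cwao,esyrj] -> 13 lines: sog gxinr wil lmf xcmzj wky cwao esyrj mnx qdpe usgaj tgx ghj
Hunk 4: at line 2 remove [lmf,xcmzj,wky] add [glhw] -> 11 lines: sog gxinr wil glhw cwao esyrj mnx qdpe usgaj tgx ghj
Hunk 5: at line 8 remove [usgaj] add [cto] -> 11 lines: sog gxinr wil glhw cwao esyrj mnx qdpe cto tgx ghj
Hunk 6: at line 6 remove [qdpe,cto] add [vnef,vopjn] -> 11 lines: sog gxinr wil glhw cwao esyrj mnx vnef vopjn tgx ghj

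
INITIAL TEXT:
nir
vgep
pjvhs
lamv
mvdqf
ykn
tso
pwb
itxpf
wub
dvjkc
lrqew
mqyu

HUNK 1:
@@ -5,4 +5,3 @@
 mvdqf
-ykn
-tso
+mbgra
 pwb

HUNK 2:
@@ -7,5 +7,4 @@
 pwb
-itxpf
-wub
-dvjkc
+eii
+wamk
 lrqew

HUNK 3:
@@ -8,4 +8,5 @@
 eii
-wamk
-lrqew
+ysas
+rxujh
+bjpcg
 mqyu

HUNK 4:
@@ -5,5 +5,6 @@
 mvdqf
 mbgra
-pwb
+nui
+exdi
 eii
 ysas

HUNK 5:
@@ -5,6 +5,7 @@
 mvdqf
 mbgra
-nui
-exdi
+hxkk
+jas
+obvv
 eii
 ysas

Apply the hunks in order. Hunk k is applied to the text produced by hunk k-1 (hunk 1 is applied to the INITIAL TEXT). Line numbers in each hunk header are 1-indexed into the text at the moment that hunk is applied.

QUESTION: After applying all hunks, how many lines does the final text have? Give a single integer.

Answer: 14

Derivation:
Hunk 1: at line 5 remove [ykn,tso] add [mbgra] -> 12 lines: nir vgep pjvhs lamv mvdqf mbgra pwb itxpf wub dvjkc lrqew mqyu
Hunk 2: at line 7 remove [itxpf,wub,dvjkc] add [eii,wamk] -> 11 lines: nir vgep pjvhs lamv mvdqf mbgra pwb eii wamk lrqew mqyu
Hunk 3: at line 8 remove [wamk,lrqew] add [ysas,rxujh,bjpcg] -> 12 lines: nir vgep pjvhs lamv mvdqf mbgra pwb eii ysas rxujh bjpcg mqyu
Hunk 4: at line 5 remove [pwb] add [nui,exdi] -> 13 lines: nir vgep pjvhs lamv mvdqf mbgra nui exdi eii ysas rxujh bjpcg mqyu
Hunk 5: at line 5 remove [nui,exdi] add [hxkk,jas,obvv] -> 14 lines: nir vgep pjvhs lamv mvdqf mbgra hxkk jas obvv eii ysas rxujh bjpcg mqyu
Final line count: 14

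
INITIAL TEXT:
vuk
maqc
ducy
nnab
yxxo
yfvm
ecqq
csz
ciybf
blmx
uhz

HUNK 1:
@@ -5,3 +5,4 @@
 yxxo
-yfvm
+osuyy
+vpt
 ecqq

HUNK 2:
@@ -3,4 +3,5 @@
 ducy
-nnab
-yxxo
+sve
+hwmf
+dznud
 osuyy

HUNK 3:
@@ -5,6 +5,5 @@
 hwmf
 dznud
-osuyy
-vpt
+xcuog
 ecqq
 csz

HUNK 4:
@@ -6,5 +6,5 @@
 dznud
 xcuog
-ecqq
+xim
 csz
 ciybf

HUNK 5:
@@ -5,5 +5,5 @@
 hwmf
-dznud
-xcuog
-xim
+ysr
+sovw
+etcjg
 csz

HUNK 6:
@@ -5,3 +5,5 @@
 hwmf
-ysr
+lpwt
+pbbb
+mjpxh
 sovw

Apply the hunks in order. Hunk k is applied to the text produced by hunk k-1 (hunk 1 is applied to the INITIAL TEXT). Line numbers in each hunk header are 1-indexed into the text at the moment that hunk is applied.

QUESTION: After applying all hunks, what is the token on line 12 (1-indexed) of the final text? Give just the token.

Answer: ciybf

Derivation:
Hunk 1: at line 5 remove [yfvm] add [osuyy,vpt] -> 12 lines: vuk maqc ducy nnab yxxo osuyy vpt ecqq csz ciybf blmx uhz
Hunk 2: at line 3 remove [nnab,yxxo] add [sve,hwmf,dznud] -> 13 lines: vuk maqc ducy sve hwmf dznud osuyy vpt ecqq csz ciybf blmx uhz
Hunk 3: at line 5 remove [osuyy,vpt] add [xcuog] -> 12 lines: vuk maqc ducy sve hwmf dznud xcuog ecqq csz ciybf blmx uhz
Hunk 4: at line 6 remove [ecqq] add [xim] -> 12 lines: vuk maqc ducy sve hwmf dznud xcuog xim csz ciybf blmx uhz
Hunk 5: at line 5 remove [dznud,xcuog,xim] add [ysr,sovw,etcjg] -> 12 lines: vuk maqc ducy sve hwmf ysr sovw etcjg csz ciybf blmx uhz
Hunk 6: at line 5 remove [ysr] add [lpwt,pbbb,mjpxh] -> 14 lines: vuk maqc ducy sve hwmf lpwt pbbb mjpxh sovw etcjg csz ciybf blmx uhz
Final line 12: ciybf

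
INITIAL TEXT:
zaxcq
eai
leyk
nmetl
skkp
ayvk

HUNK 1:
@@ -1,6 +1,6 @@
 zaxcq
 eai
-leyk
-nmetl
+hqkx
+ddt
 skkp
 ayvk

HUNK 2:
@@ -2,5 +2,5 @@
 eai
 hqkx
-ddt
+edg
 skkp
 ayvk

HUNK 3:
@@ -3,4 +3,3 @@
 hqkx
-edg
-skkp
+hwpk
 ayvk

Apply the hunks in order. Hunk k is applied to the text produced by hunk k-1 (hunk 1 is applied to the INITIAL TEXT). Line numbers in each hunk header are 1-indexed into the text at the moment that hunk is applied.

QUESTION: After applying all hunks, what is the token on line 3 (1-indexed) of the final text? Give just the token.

Hunk 1: at line 1 remove [leyk,nmetl] add [hqkx,ddt] -> 6 lines: zaxcq eai hqkx ddt skkp ayvk
Hunk 2: at line 2 remove [ddt] add [edg] -> 6 lines: zaxcq eai hqkx edg skkp ayvk
Hunk 3: at line 3 remove [edg,skkp] add [hwpk] -> 5 lines: zaxcq eai hqkx hwpk ayvk
Final line 3: hqkx

Answer: hqkx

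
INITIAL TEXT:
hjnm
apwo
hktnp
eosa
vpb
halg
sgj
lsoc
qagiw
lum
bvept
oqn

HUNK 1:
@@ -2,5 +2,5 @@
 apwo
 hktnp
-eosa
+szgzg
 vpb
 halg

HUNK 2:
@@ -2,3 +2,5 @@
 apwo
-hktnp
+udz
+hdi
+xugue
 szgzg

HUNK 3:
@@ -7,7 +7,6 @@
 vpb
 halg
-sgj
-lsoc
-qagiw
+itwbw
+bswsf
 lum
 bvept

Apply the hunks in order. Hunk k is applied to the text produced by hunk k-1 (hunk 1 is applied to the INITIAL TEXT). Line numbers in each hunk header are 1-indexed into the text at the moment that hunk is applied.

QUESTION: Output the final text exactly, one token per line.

Answer: hjnm
apwo
udz
hdi
xugue
szgzg
vpb
halg
itwbw
bswsf
lum
bvept
oqn

Derivation:
Hunk 1: at line 2 remove [eosa] add [szgzg] -> 12 lines: hjnm apwo hktnp szgzg vpb halg sgj lsoc qagiw lum bvept oqn
Hunk 2: at line 2 remove [hktnp] add [udz,hdi,xugue] -> 14 lines: hjnm apwo udz hdi xugue szgzg vpb halg sgj lsoc qagiw lum bvept oqn
Hunk 3: at line 7 remove [sgj,lsoc,qagiw] add [itwbw,bswsf] -> 13 lines: hjnm apwo udz hdi xugue szgzg vpb halg itwbw bswsf lum bvept oqn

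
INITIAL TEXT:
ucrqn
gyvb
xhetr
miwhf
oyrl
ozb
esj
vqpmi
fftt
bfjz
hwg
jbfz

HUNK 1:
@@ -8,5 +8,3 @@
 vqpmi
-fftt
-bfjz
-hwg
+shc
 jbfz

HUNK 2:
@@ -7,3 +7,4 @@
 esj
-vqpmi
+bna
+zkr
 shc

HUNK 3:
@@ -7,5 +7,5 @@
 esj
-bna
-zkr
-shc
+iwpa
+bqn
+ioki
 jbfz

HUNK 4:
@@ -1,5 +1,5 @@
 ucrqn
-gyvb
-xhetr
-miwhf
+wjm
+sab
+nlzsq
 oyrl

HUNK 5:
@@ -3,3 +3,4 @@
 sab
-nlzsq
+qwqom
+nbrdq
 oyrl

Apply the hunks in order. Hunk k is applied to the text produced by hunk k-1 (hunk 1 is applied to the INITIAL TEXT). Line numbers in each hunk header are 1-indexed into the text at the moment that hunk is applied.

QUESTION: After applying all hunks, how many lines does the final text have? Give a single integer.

Answer: 12

Derivation:
Hunk 1: at line 8 remove [fftt,bfjz,hwg] add [shc] -> 10 lines: ucrqn gyvb xhetr miwhf oyrl ozb esj vqpmi shc jbfz
Hunk 2: at line 7 remove [vqpmi] add [bna,zkr] -> 11 lines: ucrqn gyvb xhetr miwhf oyrl ozb esj bna zkr shc jbfz
Hunk 3: at line 7 remove [bna,zkr,shc] add [iwpa,bqn,ioki] -> 11 lines: ucrqn gyvb xhetr miwhf oyrl ozb esj iwpa bqn ioki jbfz
Hunk 4: at line 1 remove [gyvb,xhetr,miwhf] add [wjm,sab,nlzsq] -> 11 lines: ucrqn wjm sab nlzsq oyrl ozb esj iwpa bqn ioki jbfz
Hunk 5: at line 3 remove [nlzsq] add [qwqom,nbrdq] -> 12 lines: ucrqn wjm sab qwqom nbrdq oyrl ozb esj iwpa bqn ioki jbfz
Final line count: 12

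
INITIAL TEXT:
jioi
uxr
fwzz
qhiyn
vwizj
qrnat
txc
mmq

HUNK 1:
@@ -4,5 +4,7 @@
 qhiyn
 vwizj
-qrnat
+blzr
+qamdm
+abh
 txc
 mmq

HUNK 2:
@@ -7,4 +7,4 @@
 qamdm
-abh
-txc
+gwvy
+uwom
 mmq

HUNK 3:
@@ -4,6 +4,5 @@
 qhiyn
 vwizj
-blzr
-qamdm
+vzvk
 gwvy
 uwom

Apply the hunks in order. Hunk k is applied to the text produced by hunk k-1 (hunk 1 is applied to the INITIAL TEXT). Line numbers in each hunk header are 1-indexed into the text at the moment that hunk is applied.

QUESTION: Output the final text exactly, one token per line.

Hunk 1: at line 4 remove [qrnat] add [blzr,qamdm,abh] -> 10 lines: jioi uxr fwzz qhiyn vwizj blzr qamdm abh txc mmq
Hunk 2: at line 7 remove [abh,txc] add [gwvy,uwom] -> 10 lines: jioi uxr fwzz qhiyn vwizj blzr qamdm gwvy uwom mmq
Hunk 3: at line 4 remove [blzr,qamdm] add [vzvk] -> 9 lines: jioi uxr fwzz qhiyn vwizj vzvk gwvy uwom mmq

Answer: jioi
uxr
fwzz
qhiyn
vwizj
vzvk
gwvy
uwom
mmq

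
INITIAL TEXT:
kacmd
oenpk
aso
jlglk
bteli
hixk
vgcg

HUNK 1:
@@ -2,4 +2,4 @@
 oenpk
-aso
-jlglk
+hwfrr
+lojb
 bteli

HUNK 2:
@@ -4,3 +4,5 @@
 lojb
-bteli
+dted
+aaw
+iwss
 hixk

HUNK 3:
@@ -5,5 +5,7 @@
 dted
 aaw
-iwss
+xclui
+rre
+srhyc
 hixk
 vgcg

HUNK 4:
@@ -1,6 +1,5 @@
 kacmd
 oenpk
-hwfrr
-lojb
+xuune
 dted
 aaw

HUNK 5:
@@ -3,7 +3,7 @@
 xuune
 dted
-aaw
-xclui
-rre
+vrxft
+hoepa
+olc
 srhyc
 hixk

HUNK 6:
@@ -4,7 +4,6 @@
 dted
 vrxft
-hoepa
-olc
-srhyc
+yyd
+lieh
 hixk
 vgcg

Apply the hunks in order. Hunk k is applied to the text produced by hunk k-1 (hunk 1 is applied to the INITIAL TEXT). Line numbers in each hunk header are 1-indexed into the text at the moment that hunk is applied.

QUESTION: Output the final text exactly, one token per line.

Hunk 1: at line 2 remove [aso,jlglk] add [hwfrr,lojb] -> 7 lines: kacmd oenpk hwfrr lojb bteli hixk vgcg
Hunk 2: at line 4 remove [bteli] add [dted,aaw,iwss] -> 9 lines: kacmd oenpk hwfrr lojb dted aaw iwss hixk vgcg
Hunk 3: at line 5 remove [iwss] add [xclui,rre,srhyc] -> 11 lines: kacmd oenpk hwfrr lojb dted aaw xclui rre srhyc hixk vgcg
Hunk 4: at line 1 remove [hwfrr,lojb] add [xuune] -> 10 lines: kacmd oenpk xuune dted aaw xclui rre srhyc hixk vgcg
Hunk 5: at line 3 remove [aaw,xclui,rre] add [vrxft,hoepa,olc] -> 10 lines: kacmd oenpk xuune dted vrxft hoepa olc srhyc hixk vgcg
Hunk 6: at line 4 remove [hoepa,olc,srhyc] add [yyd,lieh] -> 9 lines: kacmd oenpk xuune dted vrxft yyd lieh hixk vgcg

Answer: kacmd
oenpk
xuune
dted
vrxft
yyd
lieh
hixk
vgcg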